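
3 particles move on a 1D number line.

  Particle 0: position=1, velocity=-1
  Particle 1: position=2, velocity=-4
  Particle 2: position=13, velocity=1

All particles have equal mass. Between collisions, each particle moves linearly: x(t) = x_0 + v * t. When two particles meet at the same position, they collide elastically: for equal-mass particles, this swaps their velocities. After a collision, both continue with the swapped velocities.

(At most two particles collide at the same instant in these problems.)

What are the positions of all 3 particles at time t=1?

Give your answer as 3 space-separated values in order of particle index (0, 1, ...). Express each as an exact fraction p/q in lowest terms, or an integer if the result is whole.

Answer: -2 0 14

Derivation:
Collision at t=1/3: particles 0 and 1 swap velocities; positions: p0=2/3 p1=2/3 p2=40/3; velocities now: v0=-4 v1=-1 v2=1
Advance to t=1 (no further collisions before then); velocities: v0=-4 v1=-1 v2=1; positions = -2 0 14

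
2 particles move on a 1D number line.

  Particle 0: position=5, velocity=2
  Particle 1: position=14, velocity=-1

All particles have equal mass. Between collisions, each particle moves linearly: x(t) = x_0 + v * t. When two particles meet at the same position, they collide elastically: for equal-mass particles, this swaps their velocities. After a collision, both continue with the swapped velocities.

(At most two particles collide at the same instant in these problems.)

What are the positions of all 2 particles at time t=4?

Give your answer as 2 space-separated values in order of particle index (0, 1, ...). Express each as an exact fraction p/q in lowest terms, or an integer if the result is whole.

Answer: 10 13

Derivation:
Collision at t=3: particles 0 and 1 swap velocities; positions: p0=11 p1=11; velocities now: v0=-1 v1=2
Advance to t=4 (no further collisions before then); velocities: v0=-1 v1=2; positions = 10 13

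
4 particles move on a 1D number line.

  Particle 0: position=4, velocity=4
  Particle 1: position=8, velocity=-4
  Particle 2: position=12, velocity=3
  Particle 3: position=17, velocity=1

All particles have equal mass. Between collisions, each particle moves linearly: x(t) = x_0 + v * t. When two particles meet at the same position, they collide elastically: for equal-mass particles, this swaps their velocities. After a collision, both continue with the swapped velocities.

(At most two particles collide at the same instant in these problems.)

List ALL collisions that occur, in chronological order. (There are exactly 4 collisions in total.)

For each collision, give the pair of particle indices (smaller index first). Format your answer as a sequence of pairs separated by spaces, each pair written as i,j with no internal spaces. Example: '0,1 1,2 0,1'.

Collision at t=1/2: particles 0 and 1 swap velocities; positions: p0=6 p1=6 p2=27/2 p3=35/2; velocities now: v0=-4 v1=4 v2=3 v3=1
Collision at t=5/2: particles 2 and 3 swap velocities; positions: p0=-2 p1=14 p2=39/2 p3=39/2; velocities now: v0=-4 v1=4 v2=1 v3=3
Collision at t=13/3: particles 1 and 2 swap velocities; positions: p0=-28/3 p1=64/3 p2=64/3 p3=25; velocities now: v0=-4 v1=1 v2=4 v3=3
Collision at t=8: particles 2 and 3 swap velocities; positions: p0=-24 p1=25 p2=36 p3=36; velocities now: v0=-4 v1=1 v2=3 v3=4

Answer: 0,1 2,3 1,2 2,3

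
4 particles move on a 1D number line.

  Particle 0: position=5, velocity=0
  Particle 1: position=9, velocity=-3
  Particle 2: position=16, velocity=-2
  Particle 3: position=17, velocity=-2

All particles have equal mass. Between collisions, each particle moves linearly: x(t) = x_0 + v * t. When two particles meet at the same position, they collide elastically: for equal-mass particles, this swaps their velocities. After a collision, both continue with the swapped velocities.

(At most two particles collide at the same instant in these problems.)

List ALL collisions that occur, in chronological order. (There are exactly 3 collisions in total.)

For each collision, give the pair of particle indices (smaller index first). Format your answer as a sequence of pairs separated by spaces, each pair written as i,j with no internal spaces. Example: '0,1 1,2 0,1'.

Collision at t=4/3: particles 0 and 1 swap velocities; positions: p0=5 p1=5 p2=40/3 p3=43/3; velocities now: v0=-3 v1=0 v2=-2 v3=-2
Collision at t=11/2: particles 1 and 2 swap velocities; positions: p0=-15/2 p1=5 p2=5 p3=6; velocities now: v0=-3 v1=-2 v2=0 v3=-2
Collision at t=6: particles 2 and 3 swap velocities; positions: p0=-9 p1=4 p2=5 p3=5; velocities now: v0=-3 v1=-2 v2=-2 v3=0

Answer: 0,1 1,2 2,3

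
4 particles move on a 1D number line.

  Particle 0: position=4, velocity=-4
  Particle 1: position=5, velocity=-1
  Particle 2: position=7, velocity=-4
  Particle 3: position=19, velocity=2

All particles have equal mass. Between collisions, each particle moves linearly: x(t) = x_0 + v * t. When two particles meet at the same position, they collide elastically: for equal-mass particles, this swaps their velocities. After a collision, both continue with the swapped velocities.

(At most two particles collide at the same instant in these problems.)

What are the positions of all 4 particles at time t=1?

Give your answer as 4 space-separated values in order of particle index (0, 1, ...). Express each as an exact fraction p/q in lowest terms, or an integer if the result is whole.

Answer: 0 3 4 21

Derivation:
Collision at t=2/3: particles 1 and 2 swap velocities; positions: p0=4/3 p1=13/3 p2=13/3 p3=61/3; velocities now: v0=-4 v1=-4 v2=-1 v3=2
Advance to t=1 (no further collisions before then); velocities: v0=-4 v1=-4 v2=-1 v3=2; positions = 0 3 4 21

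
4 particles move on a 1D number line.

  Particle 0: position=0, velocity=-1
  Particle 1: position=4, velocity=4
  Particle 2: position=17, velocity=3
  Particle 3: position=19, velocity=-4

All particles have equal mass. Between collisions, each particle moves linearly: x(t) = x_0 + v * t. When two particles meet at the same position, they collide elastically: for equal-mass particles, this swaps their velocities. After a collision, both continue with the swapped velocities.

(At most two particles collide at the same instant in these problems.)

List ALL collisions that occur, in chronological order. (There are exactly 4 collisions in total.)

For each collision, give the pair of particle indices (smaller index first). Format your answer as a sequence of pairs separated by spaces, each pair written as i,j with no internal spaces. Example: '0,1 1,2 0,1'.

Collision at t=2/7: particles 2 and 3 swap velocities; positions: p0=-2/7 p1=36/7 p2=125/7 p3=125/7; velocities now: v0=-1 v1=4 v2=-4 v3=3
Collision at t=15/8: particles 1 and 2 swap velocities; positions: p0=-15/8 p1=23/2 p2=23/2 p3=181/8; velocities now: v0=-1 v1=-4 v2=4 v3=3
Collision at t=19/3: particles 0 and 1 swap velocities; positions: p0=-19/3 p1=-19/3 p2=88/3 p3=36; velocities now: v0=-4 v1=-1 v2=4 v3=3
Collision at t=13: particles 2 and 3 swap velocities; positions: p0=-33 p1=-13 p2=56 p3=56; velocities now: v0=-4 v1=-1 v2=3 v3=4

Answer: 2,3 1,2 0,1 2,3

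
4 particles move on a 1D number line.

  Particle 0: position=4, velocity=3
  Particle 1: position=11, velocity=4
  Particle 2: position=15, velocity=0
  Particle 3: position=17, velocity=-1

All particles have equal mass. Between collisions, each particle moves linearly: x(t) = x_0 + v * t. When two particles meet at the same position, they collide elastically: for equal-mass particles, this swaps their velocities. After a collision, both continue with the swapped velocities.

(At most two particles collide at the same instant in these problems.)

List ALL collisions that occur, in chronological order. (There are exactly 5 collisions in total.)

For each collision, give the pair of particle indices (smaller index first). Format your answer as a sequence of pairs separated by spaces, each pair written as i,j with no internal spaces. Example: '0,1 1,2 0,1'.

Collision at t=1: particles 1 and 2 swap velocities; positions: p0=7 p1=15 p2=15 p3=16; velocities now: v0=3 v1=0 v2=4 v3=-1
Collision at t=6/5: particles 2 and 3 swap velocities; positions: p0=38/5 p1=15 p2=79/5 p3=79/5; velocities now: v0=3 v1=0 v2=-1 v3=4
Collision at t=2: particles 1 and 2 swap velocities; positions: p0=10 p1=15 p2=15 p3=19; velocities now: v0=3 v1=-1 v2=0 v3=4
Collision at t=13/4: particles 0 and 1 swap velocities; positions: p0=55/4 p1=55/4 p2=15 p3=24; velocities now: v0=-1 v1=3 v2=0 v3=4
Collision at t=11/3: particles 1 and 2 swap velocities; positions: p0=40/3 p1=15 p2=15 p3=77/3; velocities now: v0=-1 v1=0 v2=3 v3=4

Answer: 1,2 2,3 1,2 0,1 1,2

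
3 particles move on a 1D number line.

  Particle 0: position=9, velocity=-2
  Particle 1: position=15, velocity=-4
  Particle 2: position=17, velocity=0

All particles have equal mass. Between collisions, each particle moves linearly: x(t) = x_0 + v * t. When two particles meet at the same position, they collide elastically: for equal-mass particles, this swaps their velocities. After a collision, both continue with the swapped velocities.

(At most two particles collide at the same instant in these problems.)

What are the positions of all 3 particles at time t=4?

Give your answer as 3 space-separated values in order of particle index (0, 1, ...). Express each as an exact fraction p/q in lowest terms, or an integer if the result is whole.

Collision at t=3: particles 0 and 1 swap velocities; positions: p0=3 p1=3 p2=17; velocities now: v0=-4 v1=-2 v2=0
Advance to t=4 (no further collisions before then); velocities: v0=-4 v1=-2 v2=0; positions = -1 1 17

Answer: -1 1 17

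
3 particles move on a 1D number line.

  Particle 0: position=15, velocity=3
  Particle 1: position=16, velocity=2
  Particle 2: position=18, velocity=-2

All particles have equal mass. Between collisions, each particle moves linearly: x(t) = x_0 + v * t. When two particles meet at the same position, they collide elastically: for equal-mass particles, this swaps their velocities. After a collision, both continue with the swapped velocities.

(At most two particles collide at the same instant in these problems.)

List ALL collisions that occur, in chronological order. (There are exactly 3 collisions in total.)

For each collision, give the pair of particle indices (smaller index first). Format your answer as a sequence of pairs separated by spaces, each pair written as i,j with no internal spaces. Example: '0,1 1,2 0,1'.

Answer: 1,2 0,1 1,2

Derivation:
Collision at t=1/2: particles 1 and 2 swap velocities; positions: p0=33/2 p1=17 p2=17; velocities now: v0=3 v1=-2 v2=2
Collision at t=3/5: particles 0 and 1 swap velocities; positions: p0=84/5 p1=84/5 p2=86/5; velocities now: v0=-2 v1=3 v2=2
Collision at t=1: particles 1 and 2 swap velocities; positions: p0=16 p1=18 p2=18; velocities now: v0=-2 v1=2 v2=3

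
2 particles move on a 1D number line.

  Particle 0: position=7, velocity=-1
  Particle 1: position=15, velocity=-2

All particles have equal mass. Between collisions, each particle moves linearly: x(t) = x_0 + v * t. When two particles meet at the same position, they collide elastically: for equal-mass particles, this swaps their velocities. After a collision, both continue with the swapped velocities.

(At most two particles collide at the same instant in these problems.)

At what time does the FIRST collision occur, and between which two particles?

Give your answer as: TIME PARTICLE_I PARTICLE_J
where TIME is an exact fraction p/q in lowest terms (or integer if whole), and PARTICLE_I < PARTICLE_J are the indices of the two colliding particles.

Pair (0,1): pos 7,15 vel -1,-2 -> gap=8, closing at 1/unit, collide at t=8
Earliest collision: t=8 between 0 and 1

Answer: 8 0 1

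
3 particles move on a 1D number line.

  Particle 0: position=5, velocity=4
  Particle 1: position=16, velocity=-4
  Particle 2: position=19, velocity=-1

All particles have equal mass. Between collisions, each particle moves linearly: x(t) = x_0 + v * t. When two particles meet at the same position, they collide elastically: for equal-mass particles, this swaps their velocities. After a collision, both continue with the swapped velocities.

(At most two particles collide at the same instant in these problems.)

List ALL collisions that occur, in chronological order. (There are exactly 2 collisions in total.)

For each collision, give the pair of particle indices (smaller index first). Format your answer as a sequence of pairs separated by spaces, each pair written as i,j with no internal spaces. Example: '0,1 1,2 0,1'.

Answer: 0,1 1,2

Derivation:
Collision at t=11/8: particles 0 and 1 swap velocities; positions: p0=21/2 p1=21/2 p2=141/8; velocities now: v0=-4 v1=4 v2=-1
Collision at t=14/5: particles 1 and 2 swap velocities; positions: p0=24/5 p1=81/5 p2=81/5; velocities now: v0=-4 v1=-1 v2=4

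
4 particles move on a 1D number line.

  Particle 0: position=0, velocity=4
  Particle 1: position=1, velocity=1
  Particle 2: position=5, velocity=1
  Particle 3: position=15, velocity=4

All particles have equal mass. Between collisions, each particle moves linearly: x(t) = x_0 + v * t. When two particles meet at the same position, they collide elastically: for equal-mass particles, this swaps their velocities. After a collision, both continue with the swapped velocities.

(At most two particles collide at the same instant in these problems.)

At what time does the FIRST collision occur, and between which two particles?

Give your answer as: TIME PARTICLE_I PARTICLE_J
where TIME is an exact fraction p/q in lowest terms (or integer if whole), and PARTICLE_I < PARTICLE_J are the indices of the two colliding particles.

Pair (0,1): pos 0,1 vel 4,1 -> gap=1, closing at 3/unit, collide at t=1/3
Pair (1,2): pos 1,5 vel 1,1 -> not approaching (rel speed 0 <= 0)
Pair (2,3): pos 5,15 vel 1,4 -> not approaching (rel speed -3 <= 0)
Earliest collision: t=1/3 between 0 and 1

Answer: 1/3 0 1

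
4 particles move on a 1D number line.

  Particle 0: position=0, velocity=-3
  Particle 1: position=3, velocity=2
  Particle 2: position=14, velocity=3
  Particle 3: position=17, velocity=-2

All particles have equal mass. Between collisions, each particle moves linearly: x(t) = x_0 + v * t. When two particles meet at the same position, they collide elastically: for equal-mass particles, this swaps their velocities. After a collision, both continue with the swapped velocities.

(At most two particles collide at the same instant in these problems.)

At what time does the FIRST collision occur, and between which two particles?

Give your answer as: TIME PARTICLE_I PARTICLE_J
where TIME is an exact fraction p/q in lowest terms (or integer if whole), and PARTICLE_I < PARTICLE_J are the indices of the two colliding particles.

Answer: 3/5 2 3

Derivation:
Pair (0,1): pos 0,3 vel -3,2 -> not approaching (rel speed -5 <= 0)
Pair (1,2): pos 3,14 vel 2,3 -> not approaching (rel speed -1 <= 0)
Pair (2,3): pos 14,17 vel 3,-2 -> gap=3, closing at 5/unit, collide at t=3/5
Earliest collision: t=3/5 between 2 and 3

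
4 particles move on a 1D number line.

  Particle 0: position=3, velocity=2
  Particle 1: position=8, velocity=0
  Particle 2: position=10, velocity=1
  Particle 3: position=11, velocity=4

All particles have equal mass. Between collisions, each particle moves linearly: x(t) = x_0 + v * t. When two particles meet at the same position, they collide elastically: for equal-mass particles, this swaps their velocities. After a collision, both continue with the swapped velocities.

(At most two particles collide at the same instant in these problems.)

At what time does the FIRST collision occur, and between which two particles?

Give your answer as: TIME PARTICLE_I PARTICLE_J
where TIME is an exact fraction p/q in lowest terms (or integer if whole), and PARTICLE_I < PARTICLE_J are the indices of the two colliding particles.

Pair (0,1): pos 3,8 vel 2,0 -> gap=5, closing at 2/unit, collide at t=5/2
Pair (1,2): pos 8,10 vel 0,1 -> not approaching (rel speed -1 <= 0)
Pair (2,3): pos 10,11 vel 1,4 -> not approaching (rel speed -3 <= 0)
Earliest collision: t=5/2 between 0 and 1

Answer: 5/2 0 1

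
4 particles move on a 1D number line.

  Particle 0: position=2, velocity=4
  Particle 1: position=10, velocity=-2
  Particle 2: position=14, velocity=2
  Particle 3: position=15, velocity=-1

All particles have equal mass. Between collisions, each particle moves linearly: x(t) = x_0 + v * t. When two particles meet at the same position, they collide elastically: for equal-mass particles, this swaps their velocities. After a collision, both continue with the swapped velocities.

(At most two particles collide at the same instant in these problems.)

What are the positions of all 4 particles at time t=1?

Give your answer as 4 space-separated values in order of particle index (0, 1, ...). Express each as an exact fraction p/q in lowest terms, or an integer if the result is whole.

Collision at t=1/3: particles 2 and 3 swap velocities; positions: p0=10/3 p1=28/3 p2=44/3 p3=44/3; velocities now: v0=4 v1=-2 v2=-1 v3=2
Advance to t=1 (no further collisions before then); velocities: v0=4 v1=-2 v2=-1 v3=2; positions = 6 8 14 16

Answer: 6 8 14 16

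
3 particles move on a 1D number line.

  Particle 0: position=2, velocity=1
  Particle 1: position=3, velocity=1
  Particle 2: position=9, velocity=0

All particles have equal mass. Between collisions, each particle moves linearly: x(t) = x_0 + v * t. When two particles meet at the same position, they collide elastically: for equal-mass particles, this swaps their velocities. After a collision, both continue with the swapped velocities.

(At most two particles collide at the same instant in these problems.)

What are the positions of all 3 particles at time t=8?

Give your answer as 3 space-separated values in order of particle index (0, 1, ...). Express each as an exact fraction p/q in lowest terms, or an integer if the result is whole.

Collision at t=6: particles 1 and 2 swap velocities; positions: p0=8 p1=9 p2=9; velocities now: v0=1 v1=0 v2=1
Collision at t=7: particles 0 and 1 swap velocities; positions: p0=9 p1=9 p2=10; velocities now: v0=0 v1=1 v2=1
Advance to t=8 (no further collisions before then); velocities: v0=0 v1=1 v2=1; positions = 9 10 11

Answer: 9 10 11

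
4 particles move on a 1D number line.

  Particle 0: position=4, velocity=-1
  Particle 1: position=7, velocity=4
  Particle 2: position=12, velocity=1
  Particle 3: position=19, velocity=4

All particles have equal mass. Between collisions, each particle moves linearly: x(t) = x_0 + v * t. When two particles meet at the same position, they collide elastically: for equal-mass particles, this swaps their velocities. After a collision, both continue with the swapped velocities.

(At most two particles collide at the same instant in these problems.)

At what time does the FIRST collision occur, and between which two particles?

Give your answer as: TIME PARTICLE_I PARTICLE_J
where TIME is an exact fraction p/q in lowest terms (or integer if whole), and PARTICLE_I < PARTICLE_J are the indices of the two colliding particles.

Answer: 5/3 1 2

Derivation:
Pair (0,1): pos 4,7 vel -1,4 -> not approaching (rel speed -5 <= 0)
Pair (1,2): pos 7,12 vel 4,1 -> gap=5, closing at 3/unit, collide at t=5/3
Pair (2,3): pos 12,19 vel 1,4 -> not approaching (rel speed -3 <= 0)
Earliest collision: t=5/3 between 1 and 2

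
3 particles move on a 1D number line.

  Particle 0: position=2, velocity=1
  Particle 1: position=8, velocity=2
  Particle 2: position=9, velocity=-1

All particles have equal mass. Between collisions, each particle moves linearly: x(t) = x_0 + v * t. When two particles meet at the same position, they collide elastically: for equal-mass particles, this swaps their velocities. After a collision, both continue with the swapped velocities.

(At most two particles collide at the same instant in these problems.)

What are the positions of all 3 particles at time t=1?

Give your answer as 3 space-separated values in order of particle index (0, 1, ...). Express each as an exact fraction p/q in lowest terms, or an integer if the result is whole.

Collision at t=1/3: particles 1 and 2 swap velocities; positions: p0=7/3 p1=26/3 p2=26/3; velocities now: v0=1 v1=-1 v2=2
Advance to t=1 (no further collisions before then); velocities: v0=1 v1=-1 v2=2; positions = 3 8 10

Answer: 3 8 10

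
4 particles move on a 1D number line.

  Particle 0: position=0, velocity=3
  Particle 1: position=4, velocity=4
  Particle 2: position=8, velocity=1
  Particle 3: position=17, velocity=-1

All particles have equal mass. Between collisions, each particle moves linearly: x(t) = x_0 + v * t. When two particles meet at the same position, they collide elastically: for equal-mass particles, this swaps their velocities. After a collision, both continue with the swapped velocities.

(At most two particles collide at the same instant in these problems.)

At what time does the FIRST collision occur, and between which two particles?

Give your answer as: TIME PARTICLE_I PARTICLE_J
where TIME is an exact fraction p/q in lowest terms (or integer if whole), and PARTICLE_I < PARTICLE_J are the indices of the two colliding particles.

Answer: 4/3 1 2

Derivation:
Pair (0,1): pos 0,4 vel 3,4 -> not approaching (rel speed -1 <= 0)
Pair (1,2): pos 4,8 vel 4,1 -> gap=4, closing at 3/unit, collide at t=4/3
Pair (2,3): pos 8,17 vel 1,-1 -> gap=9, closing at 2/unit, collide at t=9/2
Earliest collision: t=4/3 between 1 and 2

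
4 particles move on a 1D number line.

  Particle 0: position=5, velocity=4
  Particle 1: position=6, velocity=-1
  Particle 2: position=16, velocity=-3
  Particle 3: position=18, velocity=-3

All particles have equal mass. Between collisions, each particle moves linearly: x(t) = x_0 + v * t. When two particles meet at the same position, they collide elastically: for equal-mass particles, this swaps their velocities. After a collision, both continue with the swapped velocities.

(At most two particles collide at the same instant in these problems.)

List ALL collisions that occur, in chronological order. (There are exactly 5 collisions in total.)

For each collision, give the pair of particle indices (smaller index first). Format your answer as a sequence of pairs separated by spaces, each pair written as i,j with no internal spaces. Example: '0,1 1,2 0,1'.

Collision at t=1/5: particles 0 and 1 swap velocities; positions: p0=29/5 p1=29/5 p2=77/5 p3=87/5; velocities now: v0=-1 v1=4 v2=-3 v3=-3
Collision at t=11/7: particles 1 and 2 swap velocities; positions: p0=31/7 p1=79/7 p2=79/7 p3=93/7; velocities now: v0=-1 v1=-3 v2=4 v3=-3
Collision at t=13/7: particles 2 and 3 swap velocities; positions: p0=29/7 p1=73/7 p2=87/7 p3=87/7; velocities now: v0=-1 v1=-3 v2=-3 v3=4
Collision at t=5: particles 0 and 1 swap velocities; positions: p0=1 p1=1 p2=3 p3=25; velocities now: v0=-3 v1=-1 v2=-3 v3=4
Collision at t=6: particles 1 and 2 swap velocities; positions: p0=-2 p1=0 p2=0 p3=29; velocities now: v0=-3 v1=-3 v2=-1 v3=4

Answer: 0,1 1,2 2,3 0,1 1,2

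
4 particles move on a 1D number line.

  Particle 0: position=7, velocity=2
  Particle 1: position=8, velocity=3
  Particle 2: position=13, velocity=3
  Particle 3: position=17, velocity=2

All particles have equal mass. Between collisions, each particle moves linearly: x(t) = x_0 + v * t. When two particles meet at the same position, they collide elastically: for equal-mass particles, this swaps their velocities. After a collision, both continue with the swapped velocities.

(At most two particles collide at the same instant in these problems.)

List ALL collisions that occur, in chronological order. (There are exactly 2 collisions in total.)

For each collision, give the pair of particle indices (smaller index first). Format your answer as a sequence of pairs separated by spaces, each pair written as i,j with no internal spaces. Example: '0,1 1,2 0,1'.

Answer: 2,3 1,2

Derivation:
Collision at t=4: particles 2 and 3 swap velocities; positions: p0=15 p1=20 p2=25 p3=25; velocities now: v0=2 v1=3 v2=2 v3=3
Collision at t=9: particles 1 and 2 swap velocities; positions: p0=25 p1=35 p2=35 p3=40; velocities now: v0=2 v1=2 v2=3 v3=3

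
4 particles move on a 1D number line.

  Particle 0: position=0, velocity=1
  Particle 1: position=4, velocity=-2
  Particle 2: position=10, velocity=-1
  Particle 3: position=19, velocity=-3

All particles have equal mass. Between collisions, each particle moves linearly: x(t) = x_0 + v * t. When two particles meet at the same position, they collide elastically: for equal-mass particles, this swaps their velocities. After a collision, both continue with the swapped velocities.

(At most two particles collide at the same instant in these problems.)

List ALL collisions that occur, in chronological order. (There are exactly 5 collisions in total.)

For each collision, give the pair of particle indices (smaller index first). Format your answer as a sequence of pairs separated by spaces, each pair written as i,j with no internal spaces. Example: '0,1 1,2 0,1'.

Collision at t=4/3: particles 0 and 1 swap velocities; positions: p0=4/3 p1=4/3 p2=26/3 p3=15; velocities now: v0=-2 v1=1 v2=-1 v3=-3
Collision at t=9/2: particles 2 and 3 swap velocities; positions: p0=-5 p1=9/2 p2=11/2 p3=11/2; velocities now: v0=-2 v1=1 v2=-3 v3=-1
Collision at t=19/4: particles 1 and 2 swap velocities; positions: p0=-11/2 p1=19/4 p2=19/4 p3=21/4; velocities now: v0=-2 v1=-3 v2=1 v3=-1
Collision at t=5: particles 2 and 3 swap velocities; positions: p0=-6 p1=4 p2=5 p3=5; velocities now: v0=-2 v1=-3 v2=-1 v3=1
Collision at t=15: particles 0 and 1 swap velocities; positions: p0=-26 p1=-26 p2=-5 p3=15; velocities now: v0=-3 v1=-2 v2=-1 v3=1

Answer: 0,1 2,3 1,2 2,3 0,1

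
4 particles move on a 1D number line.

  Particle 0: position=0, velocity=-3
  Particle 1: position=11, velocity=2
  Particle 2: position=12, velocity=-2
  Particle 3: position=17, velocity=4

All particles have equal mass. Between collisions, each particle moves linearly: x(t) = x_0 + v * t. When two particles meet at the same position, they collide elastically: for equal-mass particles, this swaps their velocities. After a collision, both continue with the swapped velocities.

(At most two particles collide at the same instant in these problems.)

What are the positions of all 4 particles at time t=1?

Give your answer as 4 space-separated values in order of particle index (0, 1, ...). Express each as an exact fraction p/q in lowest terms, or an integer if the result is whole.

Answer: -3 10 13 21

Derivation:
Collision at t=1/4: particles 1 and 2 swap velocities; positions: p0=-3/4 p1=23/2 p2=23/2 p3=18; velocities now: v0=-3 v1=-2 v2=2 v3=4
Advance to t=1 (no further collisions before then); velocities: v0=-3 v1=-2 v2=2 v3=4; positions = -3 10 13 21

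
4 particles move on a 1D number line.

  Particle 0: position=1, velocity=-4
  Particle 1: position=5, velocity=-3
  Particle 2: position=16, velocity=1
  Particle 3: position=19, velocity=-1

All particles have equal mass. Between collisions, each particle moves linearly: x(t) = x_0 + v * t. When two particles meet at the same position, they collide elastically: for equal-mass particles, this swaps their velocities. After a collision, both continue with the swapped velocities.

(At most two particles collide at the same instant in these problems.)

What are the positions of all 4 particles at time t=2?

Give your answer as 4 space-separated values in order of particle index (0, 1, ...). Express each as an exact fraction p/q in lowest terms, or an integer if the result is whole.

Collision at t=3/2: particles 2 and 3 swap velocities; positions: p0=-5 p1=1/2 p2=35/2 p3=35/2; velocities now: v0=-4 v1=-3 v2=-1 v3=1
Advance to t=2 (no further collisions before then); velocities: v0=-4 v1=-3 v2=-1 v3=1; positions = -7 -1 17 18

Answer: -7 -1 17 18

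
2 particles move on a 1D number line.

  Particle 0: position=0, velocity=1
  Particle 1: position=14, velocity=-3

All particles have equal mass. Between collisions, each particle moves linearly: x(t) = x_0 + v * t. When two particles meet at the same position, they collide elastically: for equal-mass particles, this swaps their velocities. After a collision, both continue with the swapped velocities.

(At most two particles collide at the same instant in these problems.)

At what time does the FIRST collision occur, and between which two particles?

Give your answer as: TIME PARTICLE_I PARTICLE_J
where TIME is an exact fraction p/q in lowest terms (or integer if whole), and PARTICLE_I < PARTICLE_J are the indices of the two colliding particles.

Pair (0,1): pos 0,14 vel 1,-3 -> gap=14, closing at 4/unit, collide at t=7/2
Earliest collision: t=7/2 between 0 and 1

Answer: 7/2 0 1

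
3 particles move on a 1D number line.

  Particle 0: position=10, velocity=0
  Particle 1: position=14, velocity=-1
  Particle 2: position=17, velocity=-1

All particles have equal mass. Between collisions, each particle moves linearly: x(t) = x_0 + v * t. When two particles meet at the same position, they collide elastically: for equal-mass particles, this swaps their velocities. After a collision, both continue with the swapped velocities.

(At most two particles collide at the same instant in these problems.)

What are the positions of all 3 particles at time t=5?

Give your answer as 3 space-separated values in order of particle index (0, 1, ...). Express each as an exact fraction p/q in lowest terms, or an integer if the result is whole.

Collision at t=4: particles 0 and 1 swap velocities; positions: p0=10 p1=10 p2=13; velocities now: v0=-1 v1=0 v2=-1
Advance to t=5 (no further collisions before then); velocities: v0=-1 v1=0 v2=-1; positions = 9 10 12

Answer: 9 10 12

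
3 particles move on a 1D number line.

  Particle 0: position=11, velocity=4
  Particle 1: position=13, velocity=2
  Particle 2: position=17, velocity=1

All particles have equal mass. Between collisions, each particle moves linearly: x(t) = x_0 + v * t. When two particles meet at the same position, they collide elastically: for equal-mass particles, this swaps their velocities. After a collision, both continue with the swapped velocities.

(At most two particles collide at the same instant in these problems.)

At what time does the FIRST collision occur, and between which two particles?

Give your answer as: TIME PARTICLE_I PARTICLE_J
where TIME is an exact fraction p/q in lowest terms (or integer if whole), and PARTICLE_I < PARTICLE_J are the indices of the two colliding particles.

Answer: 1 0 1

Derivation:
Pair (0,1): pos 11,13 vel 4,2 -> gap=2, closing at 2/unit, collide at t=1
Pair (1,2): pos 13,17 vel 2,1 -> gap=4, closing at 1/unit, collide at t=4
Earliest collision: t=1 between 0 and 1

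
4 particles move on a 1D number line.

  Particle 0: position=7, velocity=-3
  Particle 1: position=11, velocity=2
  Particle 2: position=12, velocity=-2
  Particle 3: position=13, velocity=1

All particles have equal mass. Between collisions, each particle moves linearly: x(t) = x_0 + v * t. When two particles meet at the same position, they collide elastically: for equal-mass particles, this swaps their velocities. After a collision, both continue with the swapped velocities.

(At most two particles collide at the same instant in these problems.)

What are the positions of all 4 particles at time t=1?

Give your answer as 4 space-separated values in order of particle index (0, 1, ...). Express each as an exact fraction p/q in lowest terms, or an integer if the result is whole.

Collision at t=1/4: particles 1 and 2 swap velocities; positions: p0=25/4 p1=23/2 p2=23/2 p3=53/4; velocities now: v0=-3 v1=-2 v2=2 v3=1
Advance to t=1 (no further collisions before then); velocities: v0=-3 v1=-2 v2=2 v3=1; positions = 4 10 13 14

Answer: 4 10 13 14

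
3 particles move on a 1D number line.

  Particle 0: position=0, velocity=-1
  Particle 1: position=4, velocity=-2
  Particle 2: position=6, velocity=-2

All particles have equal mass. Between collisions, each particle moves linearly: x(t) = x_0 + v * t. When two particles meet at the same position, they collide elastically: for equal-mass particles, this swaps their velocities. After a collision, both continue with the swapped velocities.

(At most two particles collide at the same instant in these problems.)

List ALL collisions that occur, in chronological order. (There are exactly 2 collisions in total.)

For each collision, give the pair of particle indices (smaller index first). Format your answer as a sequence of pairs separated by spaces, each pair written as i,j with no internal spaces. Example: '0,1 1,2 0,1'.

Collision at t=4: particles 0 and 1 swap velocities; positions: p0=-4 p1=-4 p2=-2; velocities now: v0=-2 v1=-1 v2=-2
Collision at t=6: particles 1 and 2 swap velocities; positions: p0=-8 p1=-6 p2=-6; velocities now: v0=-2 v1=-2 v2=-1

Answer: 0,1 1,2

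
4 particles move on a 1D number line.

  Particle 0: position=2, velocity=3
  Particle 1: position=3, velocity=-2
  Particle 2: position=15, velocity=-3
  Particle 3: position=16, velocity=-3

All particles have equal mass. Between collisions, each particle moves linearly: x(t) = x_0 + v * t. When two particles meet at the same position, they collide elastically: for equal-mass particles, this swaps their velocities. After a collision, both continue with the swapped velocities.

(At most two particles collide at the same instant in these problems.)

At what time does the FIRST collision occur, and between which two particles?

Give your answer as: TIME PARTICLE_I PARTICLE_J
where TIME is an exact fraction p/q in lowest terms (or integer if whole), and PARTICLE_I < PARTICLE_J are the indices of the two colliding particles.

Answer: 1/5 0 1

Derivation:
Pair (0,1): pos 2,3 vel 3,-2 -> gap=1, closing at 5/unit, collide at t=1/5
Pair (1,2): pos 3,15 vel -2,-3 -> gap=12, closing at 1/unit, collide at t=12
Pair (2,3): pos 15,16 vel -3,-3 -> not approaching (rel speed 0 <= 0)
Earliest collision: t=1/5 between 0 and 1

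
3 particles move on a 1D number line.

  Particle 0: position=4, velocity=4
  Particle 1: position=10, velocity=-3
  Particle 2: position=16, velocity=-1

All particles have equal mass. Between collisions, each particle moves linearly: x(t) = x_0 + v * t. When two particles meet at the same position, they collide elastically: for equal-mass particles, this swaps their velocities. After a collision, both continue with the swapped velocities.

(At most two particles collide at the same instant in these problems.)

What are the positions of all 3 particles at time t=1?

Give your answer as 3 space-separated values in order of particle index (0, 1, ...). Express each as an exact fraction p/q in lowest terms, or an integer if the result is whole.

Answer: 7 8 15

Derivation:
Collision at t=6/7: particles 0 and 1 swap velocities; positions: p0=52/7 p1=52/7 p2=106/7; velocities now: v0=-3 v1=4 v2=-1
Advance to t=1 (no further collisions before then); velocities: v0=-3 v1=4 v2=-1; positions = 7 8 15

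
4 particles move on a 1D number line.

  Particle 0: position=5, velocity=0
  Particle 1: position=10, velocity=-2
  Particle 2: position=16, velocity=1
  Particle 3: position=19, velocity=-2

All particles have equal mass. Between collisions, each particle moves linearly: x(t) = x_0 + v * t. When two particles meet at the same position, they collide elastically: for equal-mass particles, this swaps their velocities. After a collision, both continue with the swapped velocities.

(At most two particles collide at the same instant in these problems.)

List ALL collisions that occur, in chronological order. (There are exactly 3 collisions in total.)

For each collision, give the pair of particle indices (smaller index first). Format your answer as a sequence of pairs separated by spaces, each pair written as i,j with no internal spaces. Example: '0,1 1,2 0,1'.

Answer: 2,3 0,1 1,2

Derivation:
Collision at t=1: particles 2 and 3 swap velocities; positions: p0=5 p1=8 p2=17 p3=17; velocities now: v0=0 v1=-2 v2=-2 v3=1
Collision at t=5/2: particles 0 and 1 swap velocities; positions: p0=5 p1=5 p2=14 p3=37/2; velocities now: v0=-2 v1=0 v2=-2 v3=1
Collision at t=7: particles 1 and 2 swap velocities; positions: p0=-4 p1=5 p2=5 p3=23; velocities now: v0=-2 v1=-2 v2=0 v3=1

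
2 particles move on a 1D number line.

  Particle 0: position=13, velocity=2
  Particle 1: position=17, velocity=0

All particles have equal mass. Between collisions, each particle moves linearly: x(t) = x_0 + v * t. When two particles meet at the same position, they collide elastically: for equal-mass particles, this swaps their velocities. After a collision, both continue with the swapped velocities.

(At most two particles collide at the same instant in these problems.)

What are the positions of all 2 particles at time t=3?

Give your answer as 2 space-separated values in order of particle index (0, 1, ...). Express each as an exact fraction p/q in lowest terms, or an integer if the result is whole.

Answer: 17 19

Derivation:
Collision at t=2: particles 0 and 1 swap velocities; positions: p0=17 p1=17; velocities now: v0=0 v1=2
Advance to t=3 (no further collisions before then); velocities: v0=0 v1=2; positions = 17 19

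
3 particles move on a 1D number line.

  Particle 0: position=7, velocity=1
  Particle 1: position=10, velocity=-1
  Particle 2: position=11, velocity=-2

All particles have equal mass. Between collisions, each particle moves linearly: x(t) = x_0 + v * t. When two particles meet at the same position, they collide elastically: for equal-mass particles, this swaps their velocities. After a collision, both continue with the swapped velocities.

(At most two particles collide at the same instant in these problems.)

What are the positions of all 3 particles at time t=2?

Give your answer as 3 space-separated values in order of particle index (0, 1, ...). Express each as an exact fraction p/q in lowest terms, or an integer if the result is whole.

Collision at t=1: particles 1 and 2 swap velocities; positions: p0=8 p1=9 p2=9; velocities now: v0=1 v1=-2 v2=-1
Collision at t=4/3: particles 0 and 1 swap velocities; positions: p0=25/3 p1=25/3 p2=26/3; velocities now: v0=-2 v1=1 v2=-1
Collision at t=3/2: particles 1 and 2 swap velocities; positions: p0=8 p1=17/2 p2=17/2; velocities now: v0=-2 v1=-1 v2=1
Advance to t=2 (no further collisions before then); velocities: v0=-2 v1=-1 v2=1; positions = 7 8 9

Answer: 7 8 9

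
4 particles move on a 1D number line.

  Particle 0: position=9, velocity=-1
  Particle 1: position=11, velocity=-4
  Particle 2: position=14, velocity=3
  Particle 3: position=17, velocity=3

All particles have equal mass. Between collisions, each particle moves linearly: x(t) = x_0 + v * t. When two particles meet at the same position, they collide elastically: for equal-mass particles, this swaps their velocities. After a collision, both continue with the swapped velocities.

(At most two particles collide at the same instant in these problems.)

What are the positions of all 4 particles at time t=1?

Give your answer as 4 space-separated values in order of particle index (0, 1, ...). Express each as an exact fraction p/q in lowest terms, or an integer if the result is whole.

Collision at t=2/3: particles 0 and 1 swap velocities; positions: p0=25/3 p1=25/3 p2=16 p3=19; velocities now: v0=-4 v1=-1 v2=3 v3=3
Advance to t=1 (no further collisions before then); velocities: v0=-4 v1=-1 v2=3 v3=3; positions = 7 8 17 20

Answer: 7 8 17 20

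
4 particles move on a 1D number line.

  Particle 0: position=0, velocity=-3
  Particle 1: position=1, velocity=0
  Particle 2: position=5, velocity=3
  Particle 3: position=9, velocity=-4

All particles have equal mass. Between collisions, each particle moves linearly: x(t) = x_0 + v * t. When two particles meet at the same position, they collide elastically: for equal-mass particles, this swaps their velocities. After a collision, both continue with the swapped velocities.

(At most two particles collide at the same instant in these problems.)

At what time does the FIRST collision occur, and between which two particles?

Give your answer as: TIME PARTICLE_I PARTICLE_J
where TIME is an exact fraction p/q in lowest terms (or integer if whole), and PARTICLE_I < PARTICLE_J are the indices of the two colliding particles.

Answer: 4/7 2 3

Derivation:
Pair (0,1): pos 0,1 vel -3,0 -> not approaching (rel speed -3 <= 0)
Pair (1,2): pos 1,5 vel 0,3 -> not approaching (rel speed -3 <= 0)
Pair (2,3): pos 5,9 vel 3,-4 -> gap=4, closing at 7/unit, collide at t=4/7
Earliest collision: t=4/7 between 2 and 3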